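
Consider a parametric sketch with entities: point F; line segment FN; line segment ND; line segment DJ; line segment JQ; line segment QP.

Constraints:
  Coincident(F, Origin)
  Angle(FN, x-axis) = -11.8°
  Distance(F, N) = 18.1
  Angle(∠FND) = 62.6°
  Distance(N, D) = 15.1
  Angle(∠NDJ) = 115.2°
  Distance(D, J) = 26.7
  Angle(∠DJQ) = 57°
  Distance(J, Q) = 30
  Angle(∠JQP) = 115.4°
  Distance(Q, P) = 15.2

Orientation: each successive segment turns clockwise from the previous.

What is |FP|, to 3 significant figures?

19.3

∠DJQ = 57.0° gives JQ at 43.0° from the x-axis; with |JQ| = 30.0, Q = (4.21, 11.5). ∠JQP = 115.4° gives QP at -21.6° from the x-axis; with |QP| = 15.2, P = (18.3, 5.92). Then |FP| = |P − F| = 19.3.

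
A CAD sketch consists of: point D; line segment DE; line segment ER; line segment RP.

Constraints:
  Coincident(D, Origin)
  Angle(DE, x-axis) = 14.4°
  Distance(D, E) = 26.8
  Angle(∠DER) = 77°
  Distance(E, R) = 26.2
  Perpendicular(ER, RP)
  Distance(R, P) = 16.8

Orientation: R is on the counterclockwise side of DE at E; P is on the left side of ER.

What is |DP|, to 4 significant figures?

22.22

∠DER = 77.0°, so ER runs at 14.4° + (180° − 77.0°) = 117.4° from the x-axis; with |ER| = 26.2, R = E + 26.2·(cos 117.4°, sin 117.4°) = (13.90, 29.93). ER ⟂ RP; with |RP| = 16.8 on the left of ER, P = R + 16.8·(-0.8878, -0.4602) = (-1.015, 22.19). Then |DP| = |P − D| = 22.22.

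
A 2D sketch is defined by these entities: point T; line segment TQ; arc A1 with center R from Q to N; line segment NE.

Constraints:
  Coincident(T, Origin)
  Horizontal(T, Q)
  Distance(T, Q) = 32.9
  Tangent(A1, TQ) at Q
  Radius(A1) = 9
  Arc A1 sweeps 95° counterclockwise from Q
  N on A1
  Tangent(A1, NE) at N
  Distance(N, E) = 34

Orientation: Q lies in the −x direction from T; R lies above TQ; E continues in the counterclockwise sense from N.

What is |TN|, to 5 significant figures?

25.857

T is at the origin; T and Q share the same y with |TQ| = 32.9 and Q on the −x side, so Q = (-32.900, 0.0000). A1 meets TQ tangentially, so RQ is at right angles to TQ, so R = Q + (0, 9) = (-32.900, 9.0000). On A1, Q sits at bearing -90° from R; a 95° counterclockwise sweep puts N at bearing 5°, so N = R + 9.0·(cos 5°, sin 5°) = (-23.934, 9.7844). Then |TN| = |N − T| = 25.857.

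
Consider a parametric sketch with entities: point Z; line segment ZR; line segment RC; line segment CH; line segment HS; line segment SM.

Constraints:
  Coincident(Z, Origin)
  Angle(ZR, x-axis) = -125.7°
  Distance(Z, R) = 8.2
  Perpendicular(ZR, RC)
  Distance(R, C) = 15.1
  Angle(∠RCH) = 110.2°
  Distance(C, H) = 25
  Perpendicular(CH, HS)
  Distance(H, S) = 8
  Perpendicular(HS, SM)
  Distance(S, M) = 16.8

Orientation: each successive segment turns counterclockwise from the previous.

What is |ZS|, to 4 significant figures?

24.25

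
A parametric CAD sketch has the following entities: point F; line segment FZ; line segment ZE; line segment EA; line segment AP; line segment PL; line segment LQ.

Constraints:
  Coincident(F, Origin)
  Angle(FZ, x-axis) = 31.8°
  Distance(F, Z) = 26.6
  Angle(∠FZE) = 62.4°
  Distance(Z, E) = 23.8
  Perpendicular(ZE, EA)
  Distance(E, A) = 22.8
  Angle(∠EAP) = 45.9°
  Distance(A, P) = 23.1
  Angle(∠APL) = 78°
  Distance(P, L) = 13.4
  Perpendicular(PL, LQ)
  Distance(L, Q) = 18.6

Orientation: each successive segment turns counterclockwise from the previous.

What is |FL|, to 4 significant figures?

25.05

F is at the origin; FZ runs at 31.8° with length 26.6, so Z = (22.61, 14.02). ∠FZE = 62.4° gives ZE at 149.4° from the x-axis; with |ZE| = 23.8, E = (2.121, 26.13). ZE is perpendicular to EA, so EA runs at -120.6°; with |EA| = 22.8, A = (-9.485, 6.507). ∠EAP = 45.9° gives AP at 13.50° from the x-axis; with |AP| = 23.1, P = (12.98, 11.90). ∠APL = 78.0° gives PL at 115.5° from the x-axis; with |PL| = 13.4, L = (7.208, 23.99). Then |FL| = |L − F| = 25.05.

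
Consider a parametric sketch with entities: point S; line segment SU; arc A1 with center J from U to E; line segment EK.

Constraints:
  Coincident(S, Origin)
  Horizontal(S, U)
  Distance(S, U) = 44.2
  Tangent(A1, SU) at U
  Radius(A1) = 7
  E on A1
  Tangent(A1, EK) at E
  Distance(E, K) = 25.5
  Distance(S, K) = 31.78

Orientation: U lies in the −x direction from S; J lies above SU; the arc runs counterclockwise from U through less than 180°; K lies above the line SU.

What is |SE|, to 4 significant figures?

38.87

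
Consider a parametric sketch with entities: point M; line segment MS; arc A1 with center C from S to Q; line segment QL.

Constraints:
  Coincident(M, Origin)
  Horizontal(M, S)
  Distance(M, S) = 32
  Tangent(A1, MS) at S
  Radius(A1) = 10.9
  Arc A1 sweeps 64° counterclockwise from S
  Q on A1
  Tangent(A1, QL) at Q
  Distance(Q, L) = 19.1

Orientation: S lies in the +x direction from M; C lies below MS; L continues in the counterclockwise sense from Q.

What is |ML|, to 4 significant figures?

27.09

On A1, S sits at bearing 90° from C; a 64° counterclockwise sweep puts Q at bearing 154°, so Q = C + 10.9·(cos 154°, sin 154°) = (22.20, -6.122). Tangency of A1 to QL means the radius CQ is perpendicular to QL, so QL runs along (−sin 154°, cos 154°); with |QL| = 19.1, L = (13.83, -23.29). Then |ML| = |L − M| = 27.09.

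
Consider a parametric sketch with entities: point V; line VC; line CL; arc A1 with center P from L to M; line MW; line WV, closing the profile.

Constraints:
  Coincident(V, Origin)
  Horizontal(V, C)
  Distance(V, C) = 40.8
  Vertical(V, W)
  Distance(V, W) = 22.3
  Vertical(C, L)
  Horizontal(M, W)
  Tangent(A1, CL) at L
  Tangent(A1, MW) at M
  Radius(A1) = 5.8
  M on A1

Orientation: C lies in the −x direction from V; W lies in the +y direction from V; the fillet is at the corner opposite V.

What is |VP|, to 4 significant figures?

38.69

V is at the origin; V and C share the same y with |VC| = 40.8 and C on the −x side, so C = (-40.80, 0.000). V and W share the same x with |VW| = 22.3 and W on the +y side, so W = (0.000, 22.30). The virtual corner opposite V is at (-40.80, 22.30). The tangent condition forces PL to be normal to CL and the tangent condition forces PM to be normal to MW, with radius 5.8, so the center P sits 5.8 in from both sides at P = (-35.00, 16.50). Then |VP| = |P − V| = 38.69.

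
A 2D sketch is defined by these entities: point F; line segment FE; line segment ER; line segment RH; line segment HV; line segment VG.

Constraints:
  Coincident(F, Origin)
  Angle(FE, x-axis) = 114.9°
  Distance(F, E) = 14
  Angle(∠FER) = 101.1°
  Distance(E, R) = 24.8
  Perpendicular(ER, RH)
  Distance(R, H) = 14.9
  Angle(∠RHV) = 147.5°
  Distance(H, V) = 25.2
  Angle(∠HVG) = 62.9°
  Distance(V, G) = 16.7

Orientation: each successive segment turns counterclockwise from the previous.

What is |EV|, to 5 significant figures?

37.866

F is at the origin; FE runs at 114.9° with length 14.0, so E = (-5.8945, 12.699). ∠FER = 101.1° gives ER at -166.20° from the x-axis; with |ER| = 24.8, R = (-29.979, 6.7830). The perpendicularity gives RH at right angles to ER, so RH runs at -76.200°; with |RH| = 14.9, H = (-26.424, -7.6869). ∠RHV = 147.5° gives HV at -43.700° from the x-axis; with |HV| = 25.2, V = (-8.2057, -25.097). Then |EV| = |V − E| = 37.866.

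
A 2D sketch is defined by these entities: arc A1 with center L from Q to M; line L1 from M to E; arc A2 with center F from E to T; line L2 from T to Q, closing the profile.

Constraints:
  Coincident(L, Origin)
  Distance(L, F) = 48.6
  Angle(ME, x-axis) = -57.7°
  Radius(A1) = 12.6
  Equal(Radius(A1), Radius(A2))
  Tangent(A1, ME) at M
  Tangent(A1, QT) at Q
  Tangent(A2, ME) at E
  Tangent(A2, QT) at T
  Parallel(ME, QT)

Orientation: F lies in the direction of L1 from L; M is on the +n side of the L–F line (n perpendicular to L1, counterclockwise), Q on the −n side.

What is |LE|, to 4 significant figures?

50.21

Tangency of A1 to both parallel lines with radius 12.6 puts M and Q at L ± 12.6·n: M = (10.65, 6.733), Q = (-10.65, -6.733). Equal radii place E and T the same way about F: E = F + 12.6·n = (36.62, -34.35), T = F − 12.6·n = (15.32, -47.81). Then |LE| = |E − L| = 50.21.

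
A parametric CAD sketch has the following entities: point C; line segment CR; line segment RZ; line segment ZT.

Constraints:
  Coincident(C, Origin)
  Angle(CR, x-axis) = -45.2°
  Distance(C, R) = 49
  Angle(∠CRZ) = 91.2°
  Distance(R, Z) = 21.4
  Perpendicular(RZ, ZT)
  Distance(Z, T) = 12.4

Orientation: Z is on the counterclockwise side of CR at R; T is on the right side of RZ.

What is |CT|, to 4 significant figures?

65.36

∠CRZ = 91.2°, so RZ runs at -45.2° + (180° − 91.2°) = 43.60° from the x-axis; with |RZ| = 21.4, Z = R + 21.4·(cos 43.60°, sin 43.60°) = (50.02, -20.01). RZ is perpendicular to ZT; with |ZT| = 12.4 on the right of RZ, T = Z + 12.4·(0.6896, -0.7242) = (58.58, -28.99). Then |CT| = |T − C| = 65.36.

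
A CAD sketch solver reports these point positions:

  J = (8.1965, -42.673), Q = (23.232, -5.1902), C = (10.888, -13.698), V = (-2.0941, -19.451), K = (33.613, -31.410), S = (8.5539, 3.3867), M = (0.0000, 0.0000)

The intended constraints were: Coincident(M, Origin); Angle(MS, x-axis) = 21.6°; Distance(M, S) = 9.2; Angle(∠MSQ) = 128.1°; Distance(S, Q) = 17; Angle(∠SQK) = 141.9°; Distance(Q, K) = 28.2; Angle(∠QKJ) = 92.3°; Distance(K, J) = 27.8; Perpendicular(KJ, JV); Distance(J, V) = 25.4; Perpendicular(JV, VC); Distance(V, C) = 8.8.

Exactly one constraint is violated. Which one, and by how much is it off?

Distance(V, C) = 8.8 — off by 5.40.

M = (0.00, 0.00) ✓; MS at 21.60° ✓; |MS| = 9.200 ✓; ∠MSQ = 128.1° ✓; |SQ| = 17.00 ✓; ∠SQK = 141.9° ✓; |QK| = 28.20 ✓; ∠QKJ = 92.30° ✓; |KJ| = 27.80 ✓; ∠(KJ, JV) = 90.00° ✓; |JV| = 25.40 ✓; ∠(JV, VC) = 90.00° ✓; |VC| = 14.20 ✗.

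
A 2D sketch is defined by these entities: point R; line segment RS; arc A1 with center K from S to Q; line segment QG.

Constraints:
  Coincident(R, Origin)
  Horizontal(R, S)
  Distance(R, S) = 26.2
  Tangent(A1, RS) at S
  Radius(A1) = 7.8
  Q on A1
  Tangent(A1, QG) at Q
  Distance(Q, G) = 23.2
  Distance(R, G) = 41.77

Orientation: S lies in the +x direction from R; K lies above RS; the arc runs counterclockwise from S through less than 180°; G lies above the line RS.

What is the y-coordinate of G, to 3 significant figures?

32.3

Checks: |KQ| = 7.800 ✓; ∠(KQ, QG) = 90.00° ✓; |QG| = 23.20 ✓; |RG| = 41.77 ✓.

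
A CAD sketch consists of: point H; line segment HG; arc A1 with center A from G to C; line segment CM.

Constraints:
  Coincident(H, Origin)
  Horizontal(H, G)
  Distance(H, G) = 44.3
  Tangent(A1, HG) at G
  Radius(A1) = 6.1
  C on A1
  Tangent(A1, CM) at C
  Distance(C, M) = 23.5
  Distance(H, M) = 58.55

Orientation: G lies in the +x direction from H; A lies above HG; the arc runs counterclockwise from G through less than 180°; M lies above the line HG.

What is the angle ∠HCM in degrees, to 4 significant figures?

97.20°

H is at the origin; H and G share the same y with |HG| = 44.3 and G on the +x side, so G = (44.30, 0.000). A1 meets HG tangentially, so AG is at right angles to HG, so A = G + (0, 6.1) = (44.30, 6.100). Since AC ⟂ CM (tangency), |AM| = √(6.1² + 23.5²) = 24.28 regardless of where C sits on A1. So M lies on both circle(H, 58.55) and circle(A, 24.28); the above-HG intersection is M = (50.54, 29.56). C is the foot of the tangent from M: C = (50.40, 6.064).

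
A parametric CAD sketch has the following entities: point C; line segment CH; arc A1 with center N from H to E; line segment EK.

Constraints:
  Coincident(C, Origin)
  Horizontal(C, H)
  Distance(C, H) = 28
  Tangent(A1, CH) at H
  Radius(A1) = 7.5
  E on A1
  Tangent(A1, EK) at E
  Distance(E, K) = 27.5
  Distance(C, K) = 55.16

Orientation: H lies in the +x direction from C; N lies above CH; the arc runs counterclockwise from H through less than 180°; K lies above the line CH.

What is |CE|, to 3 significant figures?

34.9

Checks: |NE| = 7.500 ✓; ∠(NE, EK) = 90.00° ✓; |EK| = 27.50 ✓; |CK| = 55.16 ✓.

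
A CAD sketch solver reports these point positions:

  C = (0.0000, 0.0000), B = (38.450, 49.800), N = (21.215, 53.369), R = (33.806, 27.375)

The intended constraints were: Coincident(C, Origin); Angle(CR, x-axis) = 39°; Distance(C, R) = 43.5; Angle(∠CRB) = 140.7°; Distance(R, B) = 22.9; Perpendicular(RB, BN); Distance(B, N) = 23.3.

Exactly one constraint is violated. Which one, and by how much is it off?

Distance(B, N) = 23.3 — off by 5.70.

C = (0.00, 0.00) ✓; CR at 39.00° ✓; |CR| = 43.50 ✓; ∠CRB = 140.7° ✓; |RB| = 22.90 ✓; ∠(RB, BN) = 90.00° ✓; |BN| = 17.60 ✗.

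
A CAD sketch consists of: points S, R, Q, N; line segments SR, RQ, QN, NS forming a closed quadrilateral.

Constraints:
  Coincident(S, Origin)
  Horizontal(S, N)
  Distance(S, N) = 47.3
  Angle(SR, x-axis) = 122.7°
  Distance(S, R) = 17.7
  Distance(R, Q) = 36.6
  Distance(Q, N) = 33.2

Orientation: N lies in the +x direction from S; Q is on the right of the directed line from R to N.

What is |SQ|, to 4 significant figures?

19.60

S is at the origin; S and N share the same y with |SN| = 47.3 and N in +x, so N = (47.3, 0). SR runs at 122.7° with |SR| = 17.7, so R = (-9.562, 14.89). Q is determined by |RQ| = 36.6 and |QN| = 33.2 together: it lies at the intersection of circle(R, 36.6) and circle(N, 33.2). With |RN| = 58.78, the foot of the radical line on RN is 31.41 from R and the perpendicular offset is √(36.6² − 31.41²) = 18.79. Taking the right-of-RN solution: Q = (16.06, -11.24).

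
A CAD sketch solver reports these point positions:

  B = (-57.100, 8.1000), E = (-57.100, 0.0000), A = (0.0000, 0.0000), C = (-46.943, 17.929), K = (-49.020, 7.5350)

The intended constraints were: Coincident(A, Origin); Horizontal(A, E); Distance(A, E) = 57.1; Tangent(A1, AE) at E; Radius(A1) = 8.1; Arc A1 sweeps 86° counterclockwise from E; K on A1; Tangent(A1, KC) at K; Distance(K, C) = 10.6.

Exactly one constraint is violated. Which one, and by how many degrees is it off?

Tangent(A1, KC) at K — off by 7.30°.

A = (0.00, 0.00) ✓; A.y = 0.00, E.y = 0.00 ✓; |AE| = 57.10 ✓; ∠(BE, EA) = 90.00° ✓; |BE| = 8.100 ✓; bearing(B→K) − bearing(B→E) = 86.00° ✓; |BK| = 8.100 ✓; ∠(BK, KC) = 97.30° ✗; |KC| = 10.60 ✓.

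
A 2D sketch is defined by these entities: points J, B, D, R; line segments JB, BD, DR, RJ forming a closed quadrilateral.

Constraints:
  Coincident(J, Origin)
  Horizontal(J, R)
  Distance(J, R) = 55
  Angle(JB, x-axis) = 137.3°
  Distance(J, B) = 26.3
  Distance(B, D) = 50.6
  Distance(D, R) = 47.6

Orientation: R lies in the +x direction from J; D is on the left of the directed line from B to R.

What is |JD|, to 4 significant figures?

46.90

J is at the origin; JR is horizontal with |JR| = 55.0 and R in +x, so R = (55.0, 0). JB runs at 137.3° with |JB| = 26.3, so B = (-19.33, 17.84). D is determined by |BD| = 50.6 and |DR| = 47.6 together: it lies at the intersection of circle(B, 50.6) and circle(R, 47.6). With |BR| = 76.44, the foot of the radical line on BR is 40.15 from B and the perpendicular offset is √(50.6² − 40.15²) = 30.80. Taking the left-of-BR solution: D = (26.90, 38.42).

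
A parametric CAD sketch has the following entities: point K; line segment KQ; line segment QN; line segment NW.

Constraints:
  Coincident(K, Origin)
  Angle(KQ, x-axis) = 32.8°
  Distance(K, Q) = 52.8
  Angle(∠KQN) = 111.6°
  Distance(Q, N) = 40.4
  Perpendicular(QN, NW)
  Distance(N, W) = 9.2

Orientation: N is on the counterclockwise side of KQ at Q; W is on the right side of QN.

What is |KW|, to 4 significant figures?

83.54

K is at the origin; KQ runs at 32.8° with length 52.8, so Q = 52.8·(cos 32.8°, sin 32.8°) = (44.38, 28.60). ∠KQN = 111.6°, so QN runs at 32.8° + (180° − 111.6°) = 101.2° from the x-axis; with |QN| = 40.4, N = Q + 40.4·(cos 101.2°, sin 101.2°) = (36.53, 68.23). The perpendicularity gives NW at right angles to QN; with |NW| = 9.2 on the right of QN, W = N + 9.2·(0.9810, 0.1942) = (45.56, 70.02). Then |KW| = |W − K| = 83.54.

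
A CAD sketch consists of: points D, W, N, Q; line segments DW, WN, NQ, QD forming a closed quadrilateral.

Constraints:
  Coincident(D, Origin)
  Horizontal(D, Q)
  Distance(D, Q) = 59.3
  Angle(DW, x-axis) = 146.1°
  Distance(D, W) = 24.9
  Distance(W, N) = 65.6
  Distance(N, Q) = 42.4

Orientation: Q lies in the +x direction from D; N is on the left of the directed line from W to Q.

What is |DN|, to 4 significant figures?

55.39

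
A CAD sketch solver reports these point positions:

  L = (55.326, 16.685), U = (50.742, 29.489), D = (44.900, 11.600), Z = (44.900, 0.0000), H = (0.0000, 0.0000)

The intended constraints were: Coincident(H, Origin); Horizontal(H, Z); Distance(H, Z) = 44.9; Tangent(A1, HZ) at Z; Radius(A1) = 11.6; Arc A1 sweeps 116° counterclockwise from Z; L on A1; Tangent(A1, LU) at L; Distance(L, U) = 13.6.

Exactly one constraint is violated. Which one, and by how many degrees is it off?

Tangent(A1, LU) at L — off by 6.30°.

H = (0.00, 0.00) ✓; H.y = 0.00, Z.y = 0.00 ✓; |HZ| = 44.90 ✓; ∠(DZ, ZH) = 90.00° ✓; |DZ| = 11.60 ✓; bearing(D→L) − bearing(D→Z) = 116.0° ✓; |DL| = 11.60 ✓; ∠(DL, LU) = 96.30° ✗; |LU| = 13.60 ✓.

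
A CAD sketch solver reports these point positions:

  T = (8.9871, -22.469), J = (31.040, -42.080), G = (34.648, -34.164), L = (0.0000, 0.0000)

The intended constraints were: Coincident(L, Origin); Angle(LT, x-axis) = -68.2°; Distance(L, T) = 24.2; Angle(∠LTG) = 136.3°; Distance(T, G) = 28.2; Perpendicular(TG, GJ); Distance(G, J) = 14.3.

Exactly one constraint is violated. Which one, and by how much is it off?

Distance(G, J) = 14.3 — off by 5.60.

L = (0.00, 0.00) ✓; LT at -68.20° ✓; |LT| = 24.20 ✓; ∠LTG = 136.3° ✓; |TG| = 28.20 ✓; ∠(TG, GJ) = 90.00° ✓; |GJ| = 8.699 ✗.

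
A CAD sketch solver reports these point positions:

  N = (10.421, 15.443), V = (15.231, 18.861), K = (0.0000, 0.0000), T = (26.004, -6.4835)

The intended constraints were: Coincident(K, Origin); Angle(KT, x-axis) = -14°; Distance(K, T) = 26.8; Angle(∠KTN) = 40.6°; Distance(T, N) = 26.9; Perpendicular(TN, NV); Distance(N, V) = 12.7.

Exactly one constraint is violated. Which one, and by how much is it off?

Distance(N, V) = 12.7 — off by 6.80.

K = (0.00, 0.00) ✓; KT at -14.00° ✓; |KT| = 26.80 ✓; ∠KTN = 40.60° ✓; |TN| = 26.90 ✓; ∠(TN, NV) = 90.00° ✓; |NV| = 5.901 ✗.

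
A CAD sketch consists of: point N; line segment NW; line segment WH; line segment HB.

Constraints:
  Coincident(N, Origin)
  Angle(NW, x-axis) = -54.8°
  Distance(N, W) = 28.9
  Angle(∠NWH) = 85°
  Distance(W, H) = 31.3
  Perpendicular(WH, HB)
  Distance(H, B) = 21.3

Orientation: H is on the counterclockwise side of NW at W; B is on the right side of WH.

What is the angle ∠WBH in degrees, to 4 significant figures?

55.76°

N is at the origin; NW runs at -54.8° with length 28.9, so W = 28.9·(cos -54.8°, sin -54.8°) = (16.66, -23.62). ∠NWH = 85.0°, so WH runs at -54.8° + (180° − 85.0°) = 40.20° from the x-axis; with |WH| = 31.3, H = W + 31.3·(cos 40.20°, sin 40.20°) = (40.57, -3.413). WH ⟂ HB; with |HB| = 21.3 on the right of WH, B = H + 21.3·(0.6455, -0.7638) = (54.31, -19.68). Then cos ∠WBH = BW·BH / (|BW||BH|), giving 55.76°.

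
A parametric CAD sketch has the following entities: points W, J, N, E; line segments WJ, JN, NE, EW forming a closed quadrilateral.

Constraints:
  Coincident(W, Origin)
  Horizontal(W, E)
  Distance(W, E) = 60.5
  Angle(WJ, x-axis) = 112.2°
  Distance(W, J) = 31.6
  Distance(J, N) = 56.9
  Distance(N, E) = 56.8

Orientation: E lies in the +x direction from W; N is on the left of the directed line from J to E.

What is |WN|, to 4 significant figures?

66.21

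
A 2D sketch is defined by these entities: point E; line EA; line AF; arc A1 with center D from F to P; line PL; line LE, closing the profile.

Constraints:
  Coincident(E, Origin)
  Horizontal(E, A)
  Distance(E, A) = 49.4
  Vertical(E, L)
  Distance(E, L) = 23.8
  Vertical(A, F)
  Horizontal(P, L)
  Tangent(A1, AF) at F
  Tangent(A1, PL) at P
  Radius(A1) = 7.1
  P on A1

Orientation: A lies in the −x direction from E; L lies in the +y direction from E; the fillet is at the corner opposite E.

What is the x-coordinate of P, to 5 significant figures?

-42.300

E is at the origin; E and A share the same y with |EA| = 49.4 and A on the −x side, so A = (-49.400, 0.0000). EL is vertical with |EL| = 23.8 and L on the +y side, so L = (0.0000, 23.800). The virtual corner opposite E is at (-49.400, 23.800). Since A1 is tangent to AF there, DF ⟂ AF and tangency of A1 to PL means the radius DP is perpendicular to PL, with radius 7.1, so the center D sits 7.1 in from both sides at D = (-42.300, 16.700). That places the tangent points at F = (-49.400, 16.700) on AF and P = (-42.300, 23.800) on PL. So P.x = -42.300.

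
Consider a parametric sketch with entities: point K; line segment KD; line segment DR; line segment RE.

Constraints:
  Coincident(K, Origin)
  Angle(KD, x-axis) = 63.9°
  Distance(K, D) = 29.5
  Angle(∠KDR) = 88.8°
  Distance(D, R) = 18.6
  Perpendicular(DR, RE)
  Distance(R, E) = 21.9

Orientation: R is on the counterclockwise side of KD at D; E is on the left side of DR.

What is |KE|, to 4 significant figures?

19.52

K is at the origin; KD runs at 63.9° with length 29.5, so D = 29.5·(cos 63.9°, sin 63.9°) = (12.98, 26.49). ∠KDR = 88.8°, so DR runs at 63.9° + (180° − 88.8°) = 155.1° from the x-axis; with |DR| = 18.6, R = D + 18.6·(cos 155.1°, sin 155.1°) = (-3.893, 34.32). DR is perpendicular to RE; with |RE| = 21.9 on the left of DR, E = R + 21.9·(-0.4210, -0.9070) = (-13.11, 14.46). Then |KE| = |E − K| = 19.52.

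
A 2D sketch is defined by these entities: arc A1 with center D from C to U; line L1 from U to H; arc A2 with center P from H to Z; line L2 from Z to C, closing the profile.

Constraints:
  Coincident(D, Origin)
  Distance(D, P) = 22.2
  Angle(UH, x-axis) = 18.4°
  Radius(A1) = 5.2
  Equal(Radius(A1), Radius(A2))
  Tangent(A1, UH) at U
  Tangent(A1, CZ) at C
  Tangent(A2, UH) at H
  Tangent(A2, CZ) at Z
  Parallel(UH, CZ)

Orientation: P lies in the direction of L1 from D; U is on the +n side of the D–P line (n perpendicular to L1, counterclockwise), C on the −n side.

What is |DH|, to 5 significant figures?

22.801

Tangency of A1 to both parallel lines with radius 5.2 puts U and C at D ± 5.2·n: U = (-1.6414, 4.9342), C = (1.6414, -4.9342). Equal radii place H and Z the same way about P: H = P + 5.2·n = (19.424, 11.942), Z = P − 5.2·n = (22.706, 2.0733). Then |DH| = |H − D| = 22.801.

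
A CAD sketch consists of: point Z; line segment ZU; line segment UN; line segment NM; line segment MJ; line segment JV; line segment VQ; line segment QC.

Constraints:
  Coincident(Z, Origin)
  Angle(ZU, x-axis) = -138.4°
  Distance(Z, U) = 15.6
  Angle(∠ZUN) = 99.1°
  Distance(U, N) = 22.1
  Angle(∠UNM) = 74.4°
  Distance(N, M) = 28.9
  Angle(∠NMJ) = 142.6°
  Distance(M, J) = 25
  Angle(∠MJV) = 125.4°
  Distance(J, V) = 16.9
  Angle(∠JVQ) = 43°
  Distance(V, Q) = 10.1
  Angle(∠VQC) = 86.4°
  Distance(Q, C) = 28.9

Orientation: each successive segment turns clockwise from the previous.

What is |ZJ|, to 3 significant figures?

27.7

Z is at the origin; ZU runs at -138.4° with length 15.6, so U = (-11.7, -10.4). ∠ZUN = 99.1° gives UN at 141° from the x-axis; with |UN| = 22.1, N = (-28.8, 3.64). ∠UNM = 74.4° gives NM at 35.1° from the x-axis; with |NM| = 28.9, M = (-5.12, 20.3). ∠NMJ = 142.6° gives MJ at -2.30° from the x-axis; with |MJ| = 25.0, J = (19.9, 19.3). Then |ZJ| = |J − Z| = 27.7.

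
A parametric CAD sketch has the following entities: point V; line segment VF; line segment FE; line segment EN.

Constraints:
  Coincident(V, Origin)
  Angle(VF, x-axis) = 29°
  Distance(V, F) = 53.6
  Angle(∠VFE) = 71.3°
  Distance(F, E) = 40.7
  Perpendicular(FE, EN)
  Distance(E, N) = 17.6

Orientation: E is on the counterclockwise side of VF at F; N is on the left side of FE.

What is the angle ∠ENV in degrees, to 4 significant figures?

144.7°

V is at the origin; VF runs at 29.0° with length 53.6, so F = 53.6·(cos 29.0°, sin 29.0°) = (46.88, 25.99). ∠VFE = 71.3°, so FE runs at 29.0° + (180° − 71.3°) = 137.7° from the x-axis; with |FE| = 40.7, E = F + 40.7·(cos 137.7°, sin 137.7°) = (16.78, 53.38). The perpendicularity gives EN at right angles to FE; with |EN| = 17.6 on the left of FE, N = E + 17.6·(-0.6730, -0.7396) = (4.932, 40.36). Then cos ∠ENV = NE·NV / (|NE||NV|), giving 144.7°.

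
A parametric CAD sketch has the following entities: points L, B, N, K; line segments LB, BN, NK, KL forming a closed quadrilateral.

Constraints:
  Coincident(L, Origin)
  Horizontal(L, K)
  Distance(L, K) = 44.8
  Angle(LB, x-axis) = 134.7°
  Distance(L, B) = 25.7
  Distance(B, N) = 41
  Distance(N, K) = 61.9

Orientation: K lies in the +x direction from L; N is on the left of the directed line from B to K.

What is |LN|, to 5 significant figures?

50.487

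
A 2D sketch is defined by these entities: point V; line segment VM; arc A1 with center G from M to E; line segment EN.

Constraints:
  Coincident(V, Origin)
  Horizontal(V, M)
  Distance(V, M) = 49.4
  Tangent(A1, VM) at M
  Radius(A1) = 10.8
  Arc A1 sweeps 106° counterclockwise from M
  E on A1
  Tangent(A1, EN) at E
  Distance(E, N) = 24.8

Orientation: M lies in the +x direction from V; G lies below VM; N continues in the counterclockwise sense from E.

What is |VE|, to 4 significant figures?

41.38

V is at the origin; V and M share the same y with |VM| = 49.4 and M on the +x side, so M = (49.40, 0.000). Tangency of A1 to VM means the radius GM is perpendicular to VM, so G = M + (0, -10.8) = (49.40, -10.80). On A1, M sits at bearing 90° from G; a 106° counterclockwise sweep puts E at bearing 196°, so E = G + 10.8·(cos 196°, sin 196°) = (39.02, -13.78). Then |VE| = |E − V| = 41.38.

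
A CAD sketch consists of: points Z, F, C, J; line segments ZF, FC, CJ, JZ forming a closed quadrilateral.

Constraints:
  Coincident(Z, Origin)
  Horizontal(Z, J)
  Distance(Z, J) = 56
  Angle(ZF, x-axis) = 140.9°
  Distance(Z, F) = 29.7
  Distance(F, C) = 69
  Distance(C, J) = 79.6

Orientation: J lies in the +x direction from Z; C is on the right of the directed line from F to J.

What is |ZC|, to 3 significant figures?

48.9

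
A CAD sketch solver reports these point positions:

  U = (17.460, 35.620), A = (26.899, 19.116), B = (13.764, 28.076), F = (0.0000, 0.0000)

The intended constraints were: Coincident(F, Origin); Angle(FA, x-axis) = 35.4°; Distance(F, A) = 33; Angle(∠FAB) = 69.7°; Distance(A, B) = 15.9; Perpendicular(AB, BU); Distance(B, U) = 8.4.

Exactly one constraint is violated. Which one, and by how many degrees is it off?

Perpendicular(AB, BU) — off by 8.20°.

F = (0.00, 0.00) ✓; FA at 35.40° ✓; |FA| = 33.00 ✓; ∠FAB = 69.70° ✓; |AB| = 15.90 ✓; ∠(AB, BU) = 81.80° ✗; |BU| = 8.401 ✓.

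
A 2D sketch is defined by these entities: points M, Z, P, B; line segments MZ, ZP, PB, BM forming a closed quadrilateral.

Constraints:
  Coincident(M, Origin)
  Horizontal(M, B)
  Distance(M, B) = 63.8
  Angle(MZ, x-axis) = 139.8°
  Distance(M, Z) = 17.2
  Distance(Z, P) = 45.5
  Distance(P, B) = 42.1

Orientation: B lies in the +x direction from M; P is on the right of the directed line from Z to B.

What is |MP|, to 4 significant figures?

28.43

Checks: |ZP| = 45.50 ✓; |PB| = 42.10 ✓.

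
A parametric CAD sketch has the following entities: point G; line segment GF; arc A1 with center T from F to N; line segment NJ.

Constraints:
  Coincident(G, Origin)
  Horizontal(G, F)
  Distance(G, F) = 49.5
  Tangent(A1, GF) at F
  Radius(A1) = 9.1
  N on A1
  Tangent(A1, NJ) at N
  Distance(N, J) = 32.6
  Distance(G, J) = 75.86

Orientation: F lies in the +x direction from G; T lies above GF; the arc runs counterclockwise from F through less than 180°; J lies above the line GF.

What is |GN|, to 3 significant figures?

58.9

Checks: |TN| = 9.100 ✓; ∠(TN, NJ) = 90.00° ✓; |NJ| = 32.60 ✓; |GJ| = 75.86 ✓.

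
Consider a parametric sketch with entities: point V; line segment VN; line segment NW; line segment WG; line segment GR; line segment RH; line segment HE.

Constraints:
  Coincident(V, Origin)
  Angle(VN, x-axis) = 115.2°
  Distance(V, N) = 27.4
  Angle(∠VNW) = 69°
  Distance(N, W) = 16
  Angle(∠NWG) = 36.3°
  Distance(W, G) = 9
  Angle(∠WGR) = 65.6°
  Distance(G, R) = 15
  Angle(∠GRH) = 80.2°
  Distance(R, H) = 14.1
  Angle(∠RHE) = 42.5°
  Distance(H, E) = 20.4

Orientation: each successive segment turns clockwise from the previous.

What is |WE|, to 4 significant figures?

11.67

∠GRH = 80.2° gives RH at 6.300° from the x-axis; with |RH| = 14.1, H = (7.302, 36.08). ∠RHE = 42.5° gives HE at -131.2° from the x-axis; with |HE| = 20.4, E = (-6.135, 20.73). Then |WE| = |E − W| = 11.67.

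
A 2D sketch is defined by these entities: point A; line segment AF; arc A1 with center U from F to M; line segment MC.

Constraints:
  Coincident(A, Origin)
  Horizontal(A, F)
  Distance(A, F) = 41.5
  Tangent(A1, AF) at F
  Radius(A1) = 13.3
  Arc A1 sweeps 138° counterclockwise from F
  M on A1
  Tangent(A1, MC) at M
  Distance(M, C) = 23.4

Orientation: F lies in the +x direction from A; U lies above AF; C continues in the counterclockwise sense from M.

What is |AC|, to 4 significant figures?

50.97

On A1, F sits at bearing -90° from U; a 138° counterclockwise sweep puts M at bearing 48°, so M = U + 13.3·(cos 48°, sin 48°) = (50.40, 23.18). Tangency of A1 to MC means the radius UM is perpendicular to MC, so MC runs along (−sin 48°, cos 48°); with |MC| = 23.4, C = (33.01, 38.84). Then |AC| = |C − A| = 50.97.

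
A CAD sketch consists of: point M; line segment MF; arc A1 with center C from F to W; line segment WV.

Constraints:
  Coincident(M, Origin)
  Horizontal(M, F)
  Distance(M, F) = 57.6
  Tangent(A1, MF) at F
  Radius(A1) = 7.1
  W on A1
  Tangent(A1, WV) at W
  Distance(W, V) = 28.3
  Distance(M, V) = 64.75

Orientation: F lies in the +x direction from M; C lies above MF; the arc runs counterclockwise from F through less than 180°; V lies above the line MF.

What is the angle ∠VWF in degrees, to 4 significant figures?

124.2°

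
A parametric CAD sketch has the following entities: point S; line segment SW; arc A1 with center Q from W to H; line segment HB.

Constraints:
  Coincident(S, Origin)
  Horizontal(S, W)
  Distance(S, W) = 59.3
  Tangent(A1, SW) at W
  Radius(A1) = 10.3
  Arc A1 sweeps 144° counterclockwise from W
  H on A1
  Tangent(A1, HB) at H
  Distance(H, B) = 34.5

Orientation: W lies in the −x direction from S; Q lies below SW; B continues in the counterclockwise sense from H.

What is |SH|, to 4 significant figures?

67.96

S is at the origin; SW is horizontal with |SW| = 59.3 and W on the −x side, so W = (-59.30, 0.000). Tangency of A1 to SW means the radius QW is perpendicular to SW, so Q = W + (0, -10.3) = (-59.30, -10.30). On A1, W sits at bearing 90° from Q; a 144° counterclockwise sweep puts H at bearing 234°, so H = Q + 10.3·(cos 234°, sin 234°) = (-65.35, -18.63). Then |SH| = |H − S| = 67.96.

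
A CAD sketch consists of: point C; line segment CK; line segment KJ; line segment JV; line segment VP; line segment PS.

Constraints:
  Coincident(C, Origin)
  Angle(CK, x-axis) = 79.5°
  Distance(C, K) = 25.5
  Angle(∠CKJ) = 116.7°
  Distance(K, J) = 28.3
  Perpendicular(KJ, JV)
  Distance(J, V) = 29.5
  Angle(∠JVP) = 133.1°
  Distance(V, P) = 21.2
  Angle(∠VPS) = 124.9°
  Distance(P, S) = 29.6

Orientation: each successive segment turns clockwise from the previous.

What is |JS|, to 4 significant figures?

58.36

∠JVP = 133.1° gives VP at -120.7° from the x-axis; with |VP| = 21.2, P = (29.23, -13.59). ∠VPS = 124.9° gives PS at -175.8° from the x-axis; with |PS| = 29.6, S = (-0.2905, -15.76). Then |JS| = |S − J| = 58.36.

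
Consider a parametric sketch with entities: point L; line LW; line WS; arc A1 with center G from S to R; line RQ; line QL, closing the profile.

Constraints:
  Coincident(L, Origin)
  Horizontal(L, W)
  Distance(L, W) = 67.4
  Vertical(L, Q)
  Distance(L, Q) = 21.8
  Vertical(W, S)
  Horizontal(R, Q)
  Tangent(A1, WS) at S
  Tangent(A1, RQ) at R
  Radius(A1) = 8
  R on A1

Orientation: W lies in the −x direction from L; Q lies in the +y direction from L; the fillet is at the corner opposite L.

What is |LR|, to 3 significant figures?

63.3

The virtual corner opposite L is at (-67.4, 21.8). The tangent condition forces GS to be normal to WS and since A1 is tangent to RQ there, GR ⟂ RQ, with radius 8.0, so the center G sits 8.0 in from both sides at G = (-59.4, 13.8). That places the tangent points at S = (-67.4, 13.8) on WS and R = (-59.4, 21.8) on RQ. Then |LR| = |R − L| = 63.3.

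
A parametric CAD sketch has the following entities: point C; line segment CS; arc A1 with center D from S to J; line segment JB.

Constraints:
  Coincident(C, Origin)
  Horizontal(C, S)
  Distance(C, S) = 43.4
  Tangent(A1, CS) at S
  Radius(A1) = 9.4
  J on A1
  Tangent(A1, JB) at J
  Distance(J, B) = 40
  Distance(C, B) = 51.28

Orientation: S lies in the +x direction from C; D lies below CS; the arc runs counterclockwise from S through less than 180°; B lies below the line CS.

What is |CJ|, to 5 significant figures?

35.025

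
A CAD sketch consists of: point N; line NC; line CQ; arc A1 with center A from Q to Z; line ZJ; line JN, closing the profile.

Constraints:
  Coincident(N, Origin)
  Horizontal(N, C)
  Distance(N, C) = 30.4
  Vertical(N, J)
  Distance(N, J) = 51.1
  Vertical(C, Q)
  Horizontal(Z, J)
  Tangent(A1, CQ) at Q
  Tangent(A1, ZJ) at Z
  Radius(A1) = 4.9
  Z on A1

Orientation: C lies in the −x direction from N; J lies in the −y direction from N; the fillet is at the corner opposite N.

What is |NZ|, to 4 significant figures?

57.11

The virtual corner opposite N is at (-30.40, -51.10). Tangency of A1 to CQ means the radius AQ is perpendicular to CQ and tangency of A1 to ZJ means the radius AZ is perpendicular to ZJ, with radius 4.9, so the center A sits 4.9 in from both sides at A = (-25.50, -46.20). That places the tangent points at Q = (-30.40, -46.20) on CQ and Z = (-25.50, -51.10) on ZJ. Then |NZ| = |Z − N| = 57.11.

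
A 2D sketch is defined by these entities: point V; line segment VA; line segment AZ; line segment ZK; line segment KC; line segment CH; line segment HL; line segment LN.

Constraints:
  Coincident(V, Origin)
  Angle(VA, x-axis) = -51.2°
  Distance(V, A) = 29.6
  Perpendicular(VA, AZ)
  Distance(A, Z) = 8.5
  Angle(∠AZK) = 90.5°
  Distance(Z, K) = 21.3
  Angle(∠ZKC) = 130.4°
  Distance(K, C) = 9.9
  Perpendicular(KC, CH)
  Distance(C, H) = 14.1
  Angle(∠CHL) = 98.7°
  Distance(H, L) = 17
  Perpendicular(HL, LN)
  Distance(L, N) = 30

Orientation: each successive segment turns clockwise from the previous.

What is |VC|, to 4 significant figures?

2.181

V is at the origin; VA runs at -51.2° with length 29.6, so A = (18.55, -23.07). VA is perpendicular to AZ, so AZ runs at -141.2°; with |AZ| = 8.5, Z = (11.92, -28.39). ∠AZK = 90.5° gives ZK at 129.3° from the x-axis; with |ZK| = 21.3, K = (-1.568, -11.91). ∠ZKC = 130.4° gives KC at 79.70° from the x-axis; with |KC| = 9.9, C = (0.2022, -2.171). Then |VC| = |C − V| = 2.181.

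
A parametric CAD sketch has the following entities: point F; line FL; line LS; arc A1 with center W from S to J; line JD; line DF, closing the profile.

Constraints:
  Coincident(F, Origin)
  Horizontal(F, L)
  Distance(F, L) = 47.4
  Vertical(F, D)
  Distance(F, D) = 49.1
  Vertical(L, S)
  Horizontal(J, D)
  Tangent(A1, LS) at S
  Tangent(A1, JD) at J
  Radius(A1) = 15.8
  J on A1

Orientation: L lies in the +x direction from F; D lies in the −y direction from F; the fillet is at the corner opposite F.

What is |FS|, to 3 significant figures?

57.9

F is at the origin; F and L share the same y with |FL| = 47.4 and L on the +x side, so L = (47.4, 0.00). FD is vertical with |FD| = 49.1 and D on the −y side, so D = (0.00, -49.1). The virtual corner opposite F is at (47.4, -49.1). A1 meets LS tangentially, so WS is at right angles to LS and the tangent condition forces WJ to be normal to JD, with radius 15.8, so the center W sits 15.8 in from both sides at W = (31.6, -33.3). That places the tangent points at S = (47.4, -33.3) on LS and J = (31.6, -49.1) on JD. Then |FS| = |S − F| = 57.9.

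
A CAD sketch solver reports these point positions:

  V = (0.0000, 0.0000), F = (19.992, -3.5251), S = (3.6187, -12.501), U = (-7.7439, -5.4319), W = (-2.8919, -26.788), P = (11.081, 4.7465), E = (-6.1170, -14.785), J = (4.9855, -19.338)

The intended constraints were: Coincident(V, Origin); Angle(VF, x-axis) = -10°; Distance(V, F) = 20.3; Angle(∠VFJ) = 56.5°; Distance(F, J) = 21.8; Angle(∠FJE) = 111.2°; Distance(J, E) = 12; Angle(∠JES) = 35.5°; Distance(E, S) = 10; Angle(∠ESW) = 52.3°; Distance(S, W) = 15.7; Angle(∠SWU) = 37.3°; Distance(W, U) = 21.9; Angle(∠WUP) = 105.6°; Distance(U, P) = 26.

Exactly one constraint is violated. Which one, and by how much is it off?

Distance(U, P) = 26 — off by 4.60.

V = (0.00, 0.00) ✓; VF at -10.00° ✓; |VF| = 20.30 ✓; ∠VFJ = 56.50° ✓; |FJ| = 21.80 ✓; ∠FJE = 111.2° ✓; |JE| = 12.00 ✓; ∠JES = 35.50° ✓; |ES| = 10.00 ✓; ∠ESW = 52.30° ✓; |SW| = 15.70 ✓; ∠SWU = 37.30° ✓; |WU| = 21.90 ✓; ∠WUP = 105.6° ✓; |UP| = 21.40 ✗.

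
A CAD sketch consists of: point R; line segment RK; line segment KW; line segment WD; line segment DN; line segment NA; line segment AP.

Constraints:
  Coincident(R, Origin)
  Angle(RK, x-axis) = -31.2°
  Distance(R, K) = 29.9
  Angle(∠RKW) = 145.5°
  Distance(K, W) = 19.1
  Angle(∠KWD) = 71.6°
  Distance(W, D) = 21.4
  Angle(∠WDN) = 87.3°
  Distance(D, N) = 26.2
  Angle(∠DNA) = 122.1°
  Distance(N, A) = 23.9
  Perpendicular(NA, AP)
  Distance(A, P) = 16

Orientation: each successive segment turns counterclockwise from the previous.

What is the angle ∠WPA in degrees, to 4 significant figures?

131.0°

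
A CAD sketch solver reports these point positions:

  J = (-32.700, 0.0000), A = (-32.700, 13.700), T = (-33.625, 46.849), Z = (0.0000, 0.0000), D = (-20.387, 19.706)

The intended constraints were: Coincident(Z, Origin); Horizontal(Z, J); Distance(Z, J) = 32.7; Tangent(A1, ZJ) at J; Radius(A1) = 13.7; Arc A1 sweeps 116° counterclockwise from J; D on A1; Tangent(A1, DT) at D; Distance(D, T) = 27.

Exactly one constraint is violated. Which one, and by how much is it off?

Distance(D, T) = 27 — off by 3.20.

Z = (0.00, 0.00) ✓; Z.y = 0.00, J.y = 0.00 ✓; |ZJ| = 32.70 ✓; ∠(AJ, JZ) = 90.00° ✓; |AJ| = 13.70 ✓; bearing(A→D) − bearing(A→J) = 116.0° ✓; |AD| = 13.70 ✓; ∠(AD, DT) = 90.00° ✓; |DT| = 30.20 ✗.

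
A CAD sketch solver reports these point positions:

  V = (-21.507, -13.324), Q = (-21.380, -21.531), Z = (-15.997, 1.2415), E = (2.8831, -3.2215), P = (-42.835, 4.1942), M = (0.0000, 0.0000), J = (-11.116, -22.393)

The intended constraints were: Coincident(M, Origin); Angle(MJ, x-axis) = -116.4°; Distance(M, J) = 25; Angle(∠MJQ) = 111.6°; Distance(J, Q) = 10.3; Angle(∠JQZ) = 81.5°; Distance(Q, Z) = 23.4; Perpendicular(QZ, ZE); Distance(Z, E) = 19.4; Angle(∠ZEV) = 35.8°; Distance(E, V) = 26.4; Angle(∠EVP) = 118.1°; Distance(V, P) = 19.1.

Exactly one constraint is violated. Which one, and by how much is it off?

Distance(V, P) = 19.1 — off by 8.50.

M = (0.00, 0.00) ✓; MJ at -116.4° ✓; |MJ| = 25.00 ✓; ∠MJQ = 111.6° ✓; |JQ| = 10.30 ✓; ∠JQZ = 81.50° ✓; |QZ| = 23.40 ✓; ∠(QZ, ZE) = 90.00° ✓; |ZE| = 19.40 ✓; ∠ZEV = 35.80° ✓; |EV| = 26.40 ✓; ∠EVP = 118.1° ✓; |VP| = 27.60 ✗.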